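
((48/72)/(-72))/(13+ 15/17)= -17/25488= -0.00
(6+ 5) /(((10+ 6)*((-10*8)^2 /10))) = 11 /10240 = 0.00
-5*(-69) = 345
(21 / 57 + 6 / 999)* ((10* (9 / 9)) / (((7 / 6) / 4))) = 12.84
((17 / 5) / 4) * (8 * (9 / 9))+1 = 39 / 5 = 7.80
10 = 10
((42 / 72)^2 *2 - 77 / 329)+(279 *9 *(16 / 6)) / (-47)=-142.02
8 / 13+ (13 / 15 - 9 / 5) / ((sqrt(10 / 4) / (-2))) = 8 / 13+ 28 * sqrt(10) / 75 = 1.80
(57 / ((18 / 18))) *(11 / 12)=209 / 4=52.25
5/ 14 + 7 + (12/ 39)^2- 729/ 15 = -486783/ 11830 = -41.15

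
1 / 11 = 0.09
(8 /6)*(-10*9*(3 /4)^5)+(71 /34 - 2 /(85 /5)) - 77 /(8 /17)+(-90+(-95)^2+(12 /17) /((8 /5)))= 19029795 /2176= 8745.31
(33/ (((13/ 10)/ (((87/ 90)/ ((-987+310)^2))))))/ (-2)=-319/ 11916554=-0.00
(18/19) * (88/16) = 5.21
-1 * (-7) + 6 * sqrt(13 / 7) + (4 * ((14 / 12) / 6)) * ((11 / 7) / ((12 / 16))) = 6 * sqrt(91) / 7 + 233 / 27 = 16.81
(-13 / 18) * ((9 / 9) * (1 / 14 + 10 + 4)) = -2561 / 252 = -10.16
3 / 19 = 0.16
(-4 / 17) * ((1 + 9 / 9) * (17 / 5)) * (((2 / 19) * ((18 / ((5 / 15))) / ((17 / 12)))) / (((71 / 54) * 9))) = -0.54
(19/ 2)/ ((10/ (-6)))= -57/ 10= -5.70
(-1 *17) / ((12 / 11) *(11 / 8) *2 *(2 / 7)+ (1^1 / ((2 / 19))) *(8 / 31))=-3689 / 718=-5.14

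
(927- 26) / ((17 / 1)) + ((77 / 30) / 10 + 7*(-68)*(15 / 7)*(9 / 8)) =-328273 / 300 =-1094.24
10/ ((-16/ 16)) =-10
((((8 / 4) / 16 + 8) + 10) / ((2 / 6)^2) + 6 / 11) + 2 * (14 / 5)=74479 / 440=169.27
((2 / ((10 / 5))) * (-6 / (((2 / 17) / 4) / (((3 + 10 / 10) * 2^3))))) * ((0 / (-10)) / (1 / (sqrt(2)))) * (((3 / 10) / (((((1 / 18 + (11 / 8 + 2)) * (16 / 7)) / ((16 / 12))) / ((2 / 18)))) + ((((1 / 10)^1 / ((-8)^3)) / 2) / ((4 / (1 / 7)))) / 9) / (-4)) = 0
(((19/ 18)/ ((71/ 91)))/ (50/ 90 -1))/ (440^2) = -1729/ 109964800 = -0.00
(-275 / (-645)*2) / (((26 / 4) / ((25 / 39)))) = 0.08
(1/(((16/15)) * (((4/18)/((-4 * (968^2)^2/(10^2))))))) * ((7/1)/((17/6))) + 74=-31114620288622/85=-366054356336.73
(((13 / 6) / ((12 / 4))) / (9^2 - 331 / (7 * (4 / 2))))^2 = 8281 / 52229529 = 0.00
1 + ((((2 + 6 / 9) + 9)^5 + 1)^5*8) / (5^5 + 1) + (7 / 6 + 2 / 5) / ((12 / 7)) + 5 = 63948614272316438214460089967549662940769 / 52972483862376360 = 1207204374981854702592158.00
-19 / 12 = -1.58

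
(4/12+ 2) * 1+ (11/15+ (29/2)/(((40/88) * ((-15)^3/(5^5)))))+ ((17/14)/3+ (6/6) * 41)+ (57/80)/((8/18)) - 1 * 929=-55185731/60480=-912.46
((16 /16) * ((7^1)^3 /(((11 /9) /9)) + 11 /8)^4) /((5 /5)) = 2445805751342533650625 /59969536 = 40784136654693.04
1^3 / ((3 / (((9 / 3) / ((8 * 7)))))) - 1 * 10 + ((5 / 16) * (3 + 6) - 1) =-8.17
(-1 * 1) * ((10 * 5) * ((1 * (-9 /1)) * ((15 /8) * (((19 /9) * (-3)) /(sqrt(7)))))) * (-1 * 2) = 21375 * sqrt(7) /14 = 4039.50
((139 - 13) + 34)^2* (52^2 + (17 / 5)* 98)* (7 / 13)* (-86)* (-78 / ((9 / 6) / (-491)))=-91928745000960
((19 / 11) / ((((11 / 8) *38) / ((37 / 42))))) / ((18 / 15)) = 185 / 7623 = 0.02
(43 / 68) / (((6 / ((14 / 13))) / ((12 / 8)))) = 301 / 1768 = 0.17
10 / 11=0.91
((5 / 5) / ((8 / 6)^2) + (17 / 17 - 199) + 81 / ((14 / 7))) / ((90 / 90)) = -2511 / 16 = -156.94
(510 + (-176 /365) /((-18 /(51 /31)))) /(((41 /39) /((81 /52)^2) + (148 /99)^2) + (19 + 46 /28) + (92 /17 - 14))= 34.64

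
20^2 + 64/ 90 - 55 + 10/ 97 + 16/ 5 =1523447/ 4365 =349.01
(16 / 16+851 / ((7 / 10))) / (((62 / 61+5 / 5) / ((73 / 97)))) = 454.11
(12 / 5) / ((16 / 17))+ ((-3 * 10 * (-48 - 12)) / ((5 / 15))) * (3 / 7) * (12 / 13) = 3892641 / 1820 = 2138.81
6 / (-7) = -6 / 7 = -0.86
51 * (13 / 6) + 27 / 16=1795 / 16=112.19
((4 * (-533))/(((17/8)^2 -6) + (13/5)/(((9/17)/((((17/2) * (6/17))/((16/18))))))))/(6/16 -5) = 5457920/178673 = 30.55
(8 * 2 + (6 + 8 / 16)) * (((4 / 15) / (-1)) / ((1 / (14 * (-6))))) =504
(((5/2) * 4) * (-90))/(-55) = 180/11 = 16.36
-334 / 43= -7.77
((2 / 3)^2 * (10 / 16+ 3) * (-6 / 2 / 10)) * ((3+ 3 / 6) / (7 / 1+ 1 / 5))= -203 / 864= -0.23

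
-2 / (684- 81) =-2 / 603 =-0.00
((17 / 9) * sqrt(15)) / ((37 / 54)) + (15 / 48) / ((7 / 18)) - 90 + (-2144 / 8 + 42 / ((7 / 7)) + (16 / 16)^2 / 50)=-441247 / 1400 + 102 * sqrt(15) / 37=-304.50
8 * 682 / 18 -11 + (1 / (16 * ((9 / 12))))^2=42065 / 144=292.12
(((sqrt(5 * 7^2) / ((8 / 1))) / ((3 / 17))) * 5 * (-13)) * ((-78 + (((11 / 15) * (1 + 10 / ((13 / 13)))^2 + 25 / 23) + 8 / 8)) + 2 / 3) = -799799 * sqrt(5) / 184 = -9719.59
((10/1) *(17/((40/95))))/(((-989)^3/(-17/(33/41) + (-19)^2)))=-0.00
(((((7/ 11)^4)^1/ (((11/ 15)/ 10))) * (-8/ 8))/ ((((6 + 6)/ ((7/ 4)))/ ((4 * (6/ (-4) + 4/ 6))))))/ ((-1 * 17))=-2100875/ 32854404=-0.06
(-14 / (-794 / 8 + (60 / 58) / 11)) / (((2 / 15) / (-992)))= -1050.47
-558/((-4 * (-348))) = -93/232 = -0.40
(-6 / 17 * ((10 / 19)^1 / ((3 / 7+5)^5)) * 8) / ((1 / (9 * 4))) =-9075780 / 799779977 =-0.01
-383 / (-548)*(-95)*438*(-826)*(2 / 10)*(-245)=-161254790655 / 137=-1177042267.55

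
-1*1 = -1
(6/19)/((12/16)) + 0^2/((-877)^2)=8/19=0.42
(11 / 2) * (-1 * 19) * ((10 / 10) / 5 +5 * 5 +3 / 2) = -2790.15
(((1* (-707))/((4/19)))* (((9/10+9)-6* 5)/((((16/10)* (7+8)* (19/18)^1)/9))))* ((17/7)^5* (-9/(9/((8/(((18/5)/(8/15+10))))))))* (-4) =2277136839603/12005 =189682368.98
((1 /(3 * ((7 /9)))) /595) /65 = 3 /270725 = 0.00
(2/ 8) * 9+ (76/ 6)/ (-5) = -17/ 60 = -0.28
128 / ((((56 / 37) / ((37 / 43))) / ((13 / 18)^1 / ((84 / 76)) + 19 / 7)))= 13941896 / 56889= 245.07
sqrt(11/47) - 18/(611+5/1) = -9/308+sqrt(517)/47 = 0.45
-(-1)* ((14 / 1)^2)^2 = 38416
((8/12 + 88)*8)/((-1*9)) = -2128/27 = -78.81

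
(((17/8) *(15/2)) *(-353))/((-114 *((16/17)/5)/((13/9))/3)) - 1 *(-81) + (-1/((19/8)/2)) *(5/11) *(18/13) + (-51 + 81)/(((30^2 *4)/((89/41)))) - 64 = 986060256527/855528960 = 1152.57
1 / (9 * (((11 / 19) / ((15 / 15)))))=19 / 99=0.19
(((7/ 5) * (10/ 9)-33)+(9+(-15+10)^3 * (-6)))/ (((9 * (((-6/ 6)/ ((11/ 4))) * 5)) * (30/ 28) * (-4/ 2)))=126049/ 6075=20.75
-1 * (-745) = 745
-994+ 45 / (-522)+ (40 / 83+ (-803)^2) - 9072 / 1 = 3055654707 / 4814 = 634743.40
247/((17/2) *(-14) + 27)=-247/92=-2.68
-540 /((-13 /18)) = 747.69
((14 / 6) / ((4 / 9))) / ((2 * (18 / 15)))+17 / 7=517 / 112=4.62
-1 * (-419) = 419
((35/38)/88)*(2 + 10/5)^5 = 2240/209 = 10.72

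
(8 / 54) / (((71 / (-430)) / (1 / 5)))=-0.18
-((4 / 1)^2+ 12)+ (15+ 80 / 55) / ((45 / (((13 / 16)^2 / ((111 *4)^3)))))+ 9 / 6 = -293927315712131 / 11091596820480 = -26.50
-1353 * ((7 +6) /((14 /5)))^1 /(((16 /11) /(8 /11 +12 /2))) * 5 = -16269825 /112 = -145266.29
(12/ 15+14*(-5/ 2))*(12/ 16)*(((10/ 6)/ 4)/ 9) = -19/ 16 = -1.19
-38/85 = -0.45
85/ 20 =17/ 4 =4.25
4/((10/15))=6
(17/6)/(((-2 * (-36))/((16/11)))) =17/297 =0.06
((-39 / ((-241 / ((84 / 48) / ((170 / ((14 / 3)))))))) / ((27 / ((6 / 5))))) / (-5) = -0.00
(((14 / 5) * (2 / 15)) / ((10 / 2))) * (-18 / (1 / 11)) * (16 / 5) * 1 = -47.31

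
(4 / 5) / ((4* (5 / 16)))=16 / 25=0.64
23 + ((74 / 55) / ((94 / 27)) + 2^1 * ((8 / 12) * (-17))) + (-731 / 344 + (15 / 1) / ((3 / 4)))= 1153621 / 62040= 18.59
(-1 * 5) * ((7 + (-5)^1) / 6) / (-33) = 5 / 99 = 0.05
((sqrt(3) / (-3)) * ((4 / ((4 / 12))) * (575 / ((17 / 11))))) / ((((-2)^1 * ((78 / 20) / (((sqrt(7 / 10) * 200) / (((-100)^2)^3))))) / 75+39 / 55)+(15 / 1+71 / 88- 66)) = -1696639252000 * sqrt(3) / 8899404799999943586440049+2547001600000000000 * sqrt(210) / 8899404799999943586440049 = 0.00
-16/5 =-3.20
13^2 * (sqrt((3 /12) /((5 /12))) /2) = 169 * sqrt(15) /10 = 65.45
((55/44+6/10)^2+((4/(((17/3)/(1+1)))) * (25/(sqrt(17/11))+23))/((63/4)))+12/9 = 8.62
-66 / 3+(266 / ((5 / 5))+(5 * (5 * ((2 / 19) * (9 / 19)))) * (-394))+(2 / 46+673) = 3536312 / 8303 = 425.91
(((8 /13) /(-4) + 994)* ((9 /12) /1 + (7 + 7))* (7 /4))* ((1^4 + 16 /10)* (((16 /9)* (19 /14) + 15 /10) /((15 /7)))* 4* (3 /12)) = 65765707 /540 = 121788.35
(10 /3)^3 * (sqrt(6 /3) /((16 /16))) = 1000 * sqrt(2) /27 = 52.38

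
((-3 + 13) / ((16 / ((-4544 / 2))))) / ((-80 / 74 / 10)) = 13135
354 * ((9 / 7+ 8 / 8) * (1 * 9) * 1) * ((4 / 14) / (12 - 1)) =101952 / 539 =189.15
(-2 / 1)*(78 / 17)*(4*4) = -2496 / 17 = -146.82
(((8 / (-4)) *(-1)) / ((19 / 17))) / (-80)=-17 / 760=-0.02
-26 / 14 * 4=-52 / 7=-7.43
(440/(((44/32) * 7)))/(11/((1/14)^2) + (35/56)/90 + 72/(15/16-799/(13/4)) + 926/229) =537545733120/25396174093591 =0.02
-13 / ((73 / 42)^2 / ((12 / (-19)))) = 275184 / 101251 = 2.72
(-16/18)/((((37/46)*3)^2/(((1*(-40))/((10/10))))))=677120/110889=6.11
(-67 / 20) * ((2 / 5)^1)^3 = -134 / 625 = -0.21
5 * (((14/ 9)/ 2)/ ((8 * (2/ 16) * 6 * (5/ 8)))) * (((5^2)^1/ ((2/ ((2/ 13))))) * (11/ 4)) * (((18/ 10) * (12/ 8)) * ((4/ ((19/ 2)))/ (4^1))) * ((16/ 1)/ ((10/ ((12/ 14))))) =528/ 247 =2.14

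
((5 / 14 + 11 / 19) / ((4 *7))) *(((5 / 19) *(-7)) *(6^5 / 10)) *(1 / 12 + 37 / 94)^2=-486483003 / 44657144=-10.89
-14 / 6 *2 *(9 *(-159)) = 6678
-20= -20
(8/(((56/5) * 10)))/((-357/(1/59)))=-1/294882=-0.00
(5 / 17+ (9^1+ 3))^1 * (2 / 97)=0.25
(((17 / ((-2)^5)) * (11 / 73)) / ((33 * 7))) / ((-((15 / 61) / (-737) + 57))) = 764269 / 125707667904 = 0.00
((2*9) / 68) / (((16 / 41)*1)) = 369 / 544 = 0.68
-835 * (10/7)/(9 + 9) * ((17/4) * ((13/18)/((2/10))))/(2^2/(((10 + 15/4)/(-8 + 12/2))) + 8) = -14925625/108864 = -137.10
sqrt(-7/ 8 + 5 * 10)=sqrt(786)/ 4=7.01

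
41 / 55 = 0.75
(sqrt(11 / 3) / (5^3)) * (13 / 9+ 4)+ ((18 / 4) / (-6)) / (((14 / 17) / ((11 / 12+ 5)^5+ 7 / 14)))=-30674014039 / 4644864+ 49 * sqrt(33) / 3375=-6603.77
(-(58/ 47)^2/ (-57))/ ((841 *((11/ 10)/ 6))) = 80/ 461681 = 0.00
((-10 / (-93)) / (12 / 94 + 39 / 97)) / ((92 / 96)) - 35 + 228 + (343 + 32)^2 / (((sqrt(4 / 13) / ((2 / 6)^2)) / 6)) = 66538091 / 344379 + 46875*sqrt(13) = 169203.43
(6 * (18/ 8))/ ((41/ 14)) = 189/ 41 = 4.61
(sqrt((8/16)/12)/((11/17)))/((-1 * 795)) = -17 * sqrt(6)/104940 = -0.00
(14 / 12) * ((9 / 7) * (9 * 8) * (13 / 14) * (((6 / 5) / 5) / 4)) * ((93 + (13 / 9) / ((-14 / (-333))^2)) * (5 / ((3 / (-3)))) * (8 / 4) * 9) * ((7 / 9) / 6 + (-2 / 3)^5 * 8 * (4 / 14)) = 4056303537 / 48020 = 84471.13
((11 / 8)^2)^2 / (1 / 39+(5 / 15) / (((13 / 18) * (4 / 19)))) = 570999 / 354304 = 1.61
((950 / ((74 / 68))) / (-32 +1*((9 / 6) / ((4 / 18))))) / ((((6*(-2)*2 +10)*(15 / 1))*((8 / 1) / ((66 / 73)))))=35530 / 1909607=0.02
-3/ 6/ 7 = -1/ 14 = -0.07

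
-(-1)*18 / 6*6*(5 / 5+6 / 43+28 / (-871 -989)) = 134904 / 6665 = 20.24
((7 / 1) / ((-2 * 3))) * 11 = -77 / 6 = -12.83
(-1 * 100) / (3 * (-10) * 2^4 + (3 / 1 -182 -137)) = 25 / 199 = 0.13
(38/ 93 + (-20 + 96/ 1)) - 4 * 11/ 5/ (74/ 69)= 1173436/ 17205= 68.20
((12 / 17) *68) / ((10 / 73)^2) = 63948 / 25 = 2557.92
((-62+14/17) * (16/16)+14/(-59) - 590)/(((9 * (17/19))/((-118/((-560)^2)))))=0.03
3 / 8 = 0.38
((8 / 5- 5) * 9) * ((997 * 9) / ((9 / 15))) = -457623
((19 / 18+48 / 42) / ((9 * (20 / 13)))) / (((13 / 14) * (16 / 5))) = 0.05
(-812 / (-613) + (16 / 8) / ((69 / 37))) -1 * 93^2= -365725363 / 42297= -8646.60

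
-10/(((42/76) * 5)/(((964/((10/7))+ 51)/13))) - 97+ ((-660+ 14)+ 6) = -1281809/1365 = -939.05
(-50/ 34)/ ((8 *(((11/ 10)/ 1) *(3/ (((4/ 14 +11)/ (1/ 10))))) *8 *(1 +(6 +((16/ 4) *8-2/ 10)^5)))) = -154296875/ 6385083763980768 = -0.00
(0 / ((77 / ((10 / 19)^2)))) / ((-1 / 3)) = 0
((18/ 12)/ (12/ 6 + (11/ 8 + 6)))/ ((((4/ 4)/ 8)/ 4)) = 128/ 25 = 5.12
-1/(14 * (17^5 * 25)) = -1/496949950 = -0.00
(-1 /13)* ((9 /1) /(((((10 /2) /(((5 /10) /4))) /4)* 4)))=-9 /520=-0.02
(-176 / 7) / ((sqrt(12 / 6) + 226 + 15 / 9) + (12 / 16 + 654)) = -22363968 / 784886431 + 25344* sqrt(2) / 784886431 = -0.03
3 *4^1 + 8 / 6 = 13.33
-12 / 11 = -1.09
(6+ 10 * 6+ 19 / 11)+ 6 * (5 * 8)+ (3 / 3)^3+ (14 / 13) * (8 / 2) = 44764 / 143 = 313.03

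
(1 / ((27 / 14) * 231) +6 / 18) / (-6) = -299 / 5346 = -0.06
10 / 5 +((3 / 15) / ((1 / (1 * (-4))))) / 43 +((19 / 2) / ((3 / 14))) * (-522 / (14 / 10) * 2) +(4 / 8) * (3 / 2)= -28429251 / 860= -33057.27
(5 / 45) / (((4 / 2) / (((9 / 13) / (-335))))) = -1 / 8710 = -0.00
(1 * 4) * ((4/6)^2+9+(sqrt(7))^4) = 2104/9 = 233.78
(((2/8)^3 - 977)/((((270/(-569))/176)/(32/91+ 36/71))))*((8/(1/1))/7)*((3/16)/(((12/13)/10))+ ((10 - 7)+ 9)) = 243722343650159/48845160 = 4989692.81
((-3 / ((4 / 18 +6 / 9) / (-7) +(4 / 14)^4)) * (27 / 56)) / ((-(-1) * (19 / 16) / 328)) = 20503854 / 6175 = 3320.46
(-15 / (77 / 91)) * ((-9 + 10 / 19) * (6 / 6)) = 31395 / 209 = 150.22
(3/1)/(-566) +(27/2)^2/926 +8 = 8586607/1048232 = 8.19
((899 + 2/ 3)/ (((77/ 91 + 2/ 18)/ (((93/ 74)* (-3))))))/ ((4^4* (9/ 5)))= -16315455/ 2121728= -7.69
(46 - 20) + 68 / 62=840 / 31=27.10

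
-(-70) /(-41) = -70 /41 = -1.71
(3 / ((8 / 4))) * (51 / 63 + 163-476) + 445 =-23.29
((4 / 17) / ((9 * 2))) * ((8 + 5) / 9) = 26 / 1377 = 0.02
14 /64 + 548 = 17543 /32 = 548.22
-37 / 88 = -0.42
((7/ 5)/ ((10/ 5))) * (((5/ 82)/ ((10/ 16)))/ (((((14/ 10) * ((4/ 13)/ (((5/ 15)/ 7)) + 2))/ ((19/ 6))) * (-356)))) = -247/ 4816680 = -0.00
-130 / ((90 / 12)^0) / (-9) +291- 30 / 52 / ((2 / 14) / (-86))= 76372 / 117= 652.75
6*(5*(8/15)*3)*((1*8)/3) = 128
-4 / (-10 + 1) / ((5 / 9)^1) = 4 / 5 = 0.80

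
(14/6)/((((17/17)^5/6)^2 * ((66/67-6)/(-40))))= 670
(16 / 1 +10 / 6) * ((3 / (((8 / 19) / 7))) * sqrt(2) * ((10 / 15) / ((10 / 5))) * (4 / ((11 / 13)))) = 1963.55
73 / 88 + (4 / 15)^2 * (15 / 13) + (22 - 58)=-602117 / 17160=-35.09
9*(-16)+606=462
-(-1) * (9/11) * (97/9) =97/11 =8.82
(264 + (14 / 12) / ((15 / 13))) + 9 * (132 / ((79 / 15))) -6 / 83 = 289463747 / 590130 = 490.51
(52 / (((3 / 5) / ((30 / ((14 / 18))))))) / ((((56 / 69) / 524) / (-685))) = -72443065500 / 49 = -1478429908.16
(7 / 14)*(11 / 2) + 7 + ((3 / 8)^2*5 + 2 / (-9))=5893 / 576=10.23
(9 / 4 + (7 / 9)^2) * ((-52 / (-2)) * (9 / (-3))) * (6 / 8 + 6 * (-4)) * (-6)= -372775 / 12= -31064.58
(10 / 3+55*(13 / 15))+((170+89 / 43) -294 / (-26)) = 131017 / 559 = 234.38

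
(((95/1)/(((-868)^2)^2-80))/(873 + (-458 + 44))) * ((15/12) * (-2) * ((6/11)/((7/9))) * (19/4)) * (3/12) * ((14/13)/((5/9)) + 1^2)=-0.00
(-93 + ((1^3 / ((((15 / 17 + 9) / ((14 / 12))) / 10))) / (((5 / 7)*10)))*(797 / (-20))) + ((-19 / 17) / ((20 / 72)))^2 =-347067163 / 4161600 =-83.40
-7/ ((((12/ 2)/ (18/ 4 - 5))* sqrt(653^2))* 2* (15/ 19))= 133/ 235080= 0.00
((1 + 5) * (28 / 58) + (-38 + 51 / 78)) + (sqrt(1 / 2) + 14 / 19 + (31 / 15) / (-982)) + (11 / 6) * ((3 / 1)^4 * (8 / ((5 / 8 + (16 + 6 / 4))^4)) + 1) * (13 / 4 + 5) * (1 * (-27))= -571971476694634541 / 1286653767555000 + sqrt(2) / 2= -443.83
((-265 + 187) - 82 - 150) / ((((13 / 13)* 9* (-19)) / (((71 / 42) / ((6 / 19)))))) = 9.70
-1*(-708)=708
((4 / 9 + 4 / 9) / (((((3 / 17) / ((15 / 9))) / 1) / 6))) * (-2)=-2720 / 27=-100.74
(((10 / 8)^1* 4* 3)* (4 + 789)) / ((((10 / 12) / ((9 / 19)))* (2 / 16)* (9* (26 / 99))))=434808 / 19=22884.63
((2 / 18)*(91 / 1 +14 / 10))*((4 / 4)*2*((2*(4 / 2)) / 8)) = 154 / 15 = 10.27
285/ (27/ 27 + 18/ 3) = 285/ 7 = 40.71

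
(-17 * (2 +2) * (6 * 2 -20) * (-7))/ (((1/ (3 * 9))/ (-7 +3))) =411264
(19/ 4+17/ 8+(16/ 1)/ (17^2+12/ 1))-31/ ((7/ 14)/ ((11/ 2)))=-334.07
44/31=1.42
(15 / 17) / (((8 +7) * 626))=1 / 10642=0.00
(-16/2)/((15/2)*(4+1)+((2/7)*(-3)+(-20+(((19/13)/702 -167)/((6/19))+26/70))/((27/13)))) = 31842720/905241637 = 0.04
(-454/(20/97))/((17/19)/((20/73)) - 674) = 836722/254879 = 3.28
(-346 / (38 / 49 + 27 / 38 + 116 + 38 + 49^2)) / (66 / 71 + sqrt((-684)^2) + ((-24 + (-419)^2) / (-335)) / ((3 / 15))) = 3064706764 / 43817034190309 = 0.00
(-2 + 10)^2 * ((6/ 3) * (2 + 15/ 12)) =416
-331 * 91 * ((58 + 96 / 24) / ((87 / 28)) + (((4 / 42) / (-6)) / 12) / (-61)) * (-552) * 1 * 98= 517649527635604 / 15921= 32513631532.92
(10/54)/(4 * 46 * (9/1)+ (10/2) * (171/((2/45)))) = 10/1128249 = 0.00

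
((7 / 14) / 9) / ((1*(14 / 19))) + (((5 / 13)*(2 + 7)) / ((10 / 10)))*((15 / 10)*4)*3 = 62.38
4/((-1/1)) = -4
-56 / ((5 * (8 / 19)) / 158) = -21014 / 5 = -4202.80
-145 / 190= -29 / 38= -0.76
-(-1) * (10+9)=19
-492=-492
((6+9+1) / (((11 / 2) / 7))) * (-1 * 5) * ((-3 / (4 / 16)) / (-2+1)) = -13440 / 11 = -1221.82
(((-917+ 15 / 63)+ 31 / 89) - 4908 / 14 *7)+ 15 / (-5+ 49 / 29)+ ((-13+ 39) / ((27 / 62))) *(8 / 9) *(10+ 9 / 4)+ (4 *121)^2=1121640675443 / 4844448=231531.16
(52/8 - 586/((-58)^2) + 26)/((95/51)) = 1386486/79895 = 17.35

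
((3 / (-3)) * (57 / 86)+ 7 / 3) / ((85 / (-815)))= -70253 / 4386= -16.02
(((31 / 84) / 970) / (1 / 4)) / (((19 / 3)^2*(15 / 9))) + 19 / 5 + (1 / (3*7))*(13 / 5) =144270877 / 36767850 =3.92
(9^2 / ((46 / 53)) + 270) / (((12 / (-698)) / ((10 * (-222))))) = 1079074845 / 23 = 46916297.61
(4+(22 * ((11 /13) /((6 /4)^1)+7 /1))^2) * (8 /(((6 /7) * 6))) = 589766576 /13689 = 43083.25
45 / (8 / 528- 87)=-2970 / 5741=-0.52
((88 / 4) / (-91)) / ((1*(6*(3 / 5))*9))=-55 / 7371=-0.01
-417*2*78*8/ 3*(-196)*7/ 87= 2735673.38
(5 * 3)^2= 225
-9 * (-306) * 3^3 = 74358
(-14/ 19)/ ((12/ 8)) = -28/ 57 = -0.49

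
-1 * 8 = -8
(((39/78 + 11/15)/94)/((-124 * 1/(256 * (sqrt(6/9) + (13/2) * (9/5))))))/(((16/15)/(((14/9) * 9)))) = -30303/7285 - 518 * sqrt(6)/4371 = -4.45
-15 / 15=-1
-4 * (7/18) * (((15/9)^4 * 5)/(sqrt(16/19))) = -21875 * sqrt(19)/1458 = -65.40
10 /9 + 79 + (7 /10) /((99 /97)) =26663 /330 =80.80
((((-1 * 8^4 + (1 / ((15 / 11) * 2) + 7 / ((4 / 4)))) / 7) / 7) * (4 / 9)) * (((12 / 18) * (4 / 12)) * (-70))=981272 / 1701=576.88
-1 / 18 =-0.06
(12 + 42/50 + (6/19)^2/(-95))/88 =2201559/15089800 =0.15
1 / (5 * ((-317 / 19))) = -19 / 1585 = -0.01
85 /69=1.23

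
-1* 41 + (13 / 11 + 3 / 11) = -435 / 11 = -39.55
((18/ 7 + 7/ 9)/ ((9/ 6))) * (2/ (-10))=-422/ 945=-0.45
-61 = -61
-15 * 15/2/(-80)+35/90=517/288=1.80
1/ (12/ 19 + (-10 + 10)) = 19/ 12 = 1.58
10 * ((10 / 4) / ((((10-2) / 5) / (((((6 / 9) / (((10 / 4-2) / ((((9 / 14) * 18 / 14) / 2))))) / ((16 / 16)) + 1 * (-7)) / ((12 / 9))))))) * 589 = -17449125 / 392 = -44513.07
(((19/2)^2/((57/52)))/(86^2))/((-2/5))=-1235/44376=-0.03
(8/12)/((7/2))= 0.19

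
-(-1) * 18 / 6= 3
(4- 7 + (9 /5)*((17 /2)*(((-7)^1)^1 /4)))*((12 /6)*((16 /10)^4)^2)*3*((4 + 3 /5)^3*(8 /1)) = -1458701454016512 /244140625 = -5974841.16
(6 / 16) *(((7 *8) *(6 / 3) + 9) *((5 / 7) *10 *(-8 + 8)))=0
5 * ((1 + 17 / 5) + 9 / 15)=25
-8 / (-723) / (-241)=-0.00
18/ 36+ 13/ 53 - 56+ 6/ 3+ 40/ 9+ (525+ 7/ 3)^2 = 265242179/ 954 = 278031.63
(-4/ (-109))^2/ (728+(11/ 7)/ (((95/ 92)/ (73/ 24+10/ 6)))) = 63840/ 34850644229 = 0.00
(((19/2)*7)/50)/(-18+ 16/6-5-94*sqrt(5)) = -0.01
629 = 629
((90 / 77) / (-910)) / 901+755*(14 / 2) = 33365827486 / 6313307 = 5285.00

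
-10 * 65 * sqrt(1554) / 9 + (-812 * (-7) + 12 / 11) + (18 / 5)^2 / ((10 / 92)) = 7980944 / 1375 - 650 * sqrt(1554) / 9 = 2957.26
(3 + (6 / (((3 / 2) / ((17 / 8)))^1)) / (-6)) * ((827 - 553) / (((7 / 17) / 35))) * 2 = 221255 / 3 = 73751.67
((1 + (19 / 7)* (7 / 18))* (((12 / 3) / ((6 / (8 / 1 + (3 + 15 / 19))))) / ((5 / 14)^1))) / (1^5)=116032 / 2565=45.24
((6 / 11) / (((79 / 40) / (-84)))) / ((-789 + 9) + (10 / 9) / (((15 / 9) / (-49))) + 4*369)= -6048 / 172931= -0.03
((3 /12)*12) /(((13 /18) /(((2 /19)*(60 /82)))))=3240 /10127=0.32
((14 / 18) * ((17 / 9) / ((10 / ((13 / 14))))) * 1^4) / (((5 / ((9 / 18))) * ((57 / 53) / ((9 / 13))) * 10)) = 0.00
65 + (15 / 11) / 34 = 24325 / 374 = 65.04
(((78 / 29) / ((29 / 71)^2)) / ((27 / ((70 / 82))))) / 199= 4587310 / 1790908659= 0.00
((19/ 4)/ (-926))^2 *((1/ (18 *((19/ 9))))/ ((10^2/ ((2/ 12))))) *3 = 19/ 5487846400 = 0.00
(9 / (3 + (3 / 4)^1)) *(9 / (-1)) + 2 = -98 / 5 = -19.60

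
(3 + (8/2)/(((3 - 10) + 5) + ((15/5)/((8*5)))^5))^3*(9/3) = 25769528588694110888938533/8589904015560119691251093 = 3.00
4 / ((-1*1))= -4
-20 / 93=-0.22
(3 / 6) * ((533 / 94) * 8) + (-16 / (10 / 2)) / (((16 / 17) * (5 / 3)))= 24253 / 1175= 20.64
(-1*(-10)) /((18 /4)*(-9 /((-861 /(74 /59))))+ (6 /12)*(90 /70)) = 338660 /23769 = 14.25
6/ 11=0.55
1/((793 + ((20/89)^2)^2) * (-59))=-62742241/2935530669667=-0.00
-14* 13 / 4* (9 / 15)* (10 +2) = -1638 / 5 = -327.60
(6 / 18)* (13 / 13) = 1 / 3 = 0.33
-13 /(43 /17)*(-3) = 15.42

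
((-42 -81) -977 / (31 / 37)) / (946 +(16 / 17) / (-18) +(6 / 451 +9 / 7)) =-19302485202 / 14183741953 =-1.36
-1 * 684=-684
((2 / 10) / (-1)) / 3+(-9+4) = -5.07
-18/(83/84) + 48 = 2472/83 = 29.78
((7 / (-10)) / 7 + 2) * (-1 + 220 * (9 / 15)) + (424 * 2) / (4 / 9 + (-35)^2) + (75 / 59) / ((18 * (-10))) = 249.58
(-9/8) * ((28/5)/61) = -63/610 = -0.10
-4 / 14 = -2 / 7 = -0.29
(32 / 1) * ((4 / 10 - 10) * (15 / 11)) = -4608 / 11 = -418.91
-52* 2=-104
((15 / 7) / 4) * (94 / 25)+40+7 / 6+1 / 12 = 6057 / 140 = 43.26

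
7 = 7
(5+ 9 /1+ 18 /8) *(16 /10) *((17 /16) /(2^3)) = 221 /64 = 3.45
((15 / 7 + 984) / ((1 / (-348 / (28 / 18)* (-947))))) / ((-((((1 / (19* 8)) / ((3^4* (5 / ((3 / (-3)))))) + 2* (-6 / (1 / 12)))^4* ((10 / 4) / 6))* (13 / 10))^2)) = -93550826879277643610803826154276241224499200000000 / 24290063508471030299252833356329361528090136639054399319677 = -0.00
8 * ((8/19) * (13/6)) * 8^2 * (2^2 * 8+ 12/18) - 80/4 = 2605732/171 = 15238.20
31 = 31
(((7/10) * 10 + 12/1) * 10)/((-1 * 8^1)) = -95/4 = -23.75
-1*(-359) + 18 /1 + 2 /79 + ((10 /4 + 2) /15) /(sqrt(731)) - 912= -42263 /79 + 3*sqrt(731) /7310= -534.96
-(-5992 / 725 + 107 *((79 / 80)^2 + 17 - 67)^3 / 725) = 3306577542410579253 / 190054400000000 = 17398.06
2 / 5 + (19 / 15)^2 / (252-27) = 20611 / 50625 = 0.41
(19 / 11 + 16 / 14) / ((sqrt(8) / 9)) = 1989*sqrt(2) / 308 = 9.13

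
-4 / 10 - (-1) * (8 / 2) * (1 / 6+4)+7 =23.27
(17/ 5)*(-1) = -3.40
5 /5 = 1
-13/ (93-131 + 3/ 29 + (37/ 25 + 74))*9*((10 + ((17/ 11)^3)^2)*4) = -273091992975/ 928297964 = -294.19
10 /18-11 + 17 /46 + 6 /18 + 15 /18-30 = -8054 /207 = -38.91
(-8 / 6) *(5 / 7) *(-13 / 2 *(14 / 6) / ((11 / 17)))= 2210 / 99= 22.32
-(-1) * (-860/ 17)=-860/ 17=-50.59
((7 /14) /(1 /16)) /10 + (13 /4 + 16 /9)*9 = 921 /20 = 46.05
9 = 9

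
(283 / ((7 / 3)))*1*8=6792 / 7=970.29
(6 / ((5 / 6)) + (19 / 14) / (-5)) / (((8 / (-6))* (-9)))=97 / 168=0.58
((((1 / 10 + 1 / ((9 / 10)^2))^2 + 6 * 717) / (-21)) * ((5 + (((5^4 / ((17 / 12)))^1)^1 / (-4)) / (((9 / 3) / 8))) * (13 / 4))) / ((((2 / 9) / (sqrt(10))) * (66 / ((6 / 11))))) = 2122599989107 * sqrt(10) / 296382240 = 22647.28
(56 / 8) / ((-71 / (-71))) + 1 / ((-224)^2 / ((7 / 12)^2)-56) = 1031801 / 147400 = 7.00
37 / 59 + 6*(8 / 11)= 3239 / 649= 4.99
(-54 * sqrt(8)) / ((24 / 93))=-837 * sqrt(2) / 2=-591.85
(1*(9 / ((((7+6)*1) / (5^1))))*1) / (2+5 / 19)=855 / 559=1.53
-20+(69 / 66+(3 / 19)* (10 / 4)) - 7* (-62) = 86827 / 209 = 415.44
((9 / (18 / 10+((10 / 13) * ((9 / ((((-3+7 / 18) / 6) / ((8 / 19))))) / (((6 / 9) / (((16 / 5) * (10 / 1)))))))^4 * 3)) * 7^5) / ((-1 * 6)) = -1526298400818351249635 / 1940840996285510188317552966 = -0.00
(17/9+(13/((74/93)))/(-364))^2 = 3.40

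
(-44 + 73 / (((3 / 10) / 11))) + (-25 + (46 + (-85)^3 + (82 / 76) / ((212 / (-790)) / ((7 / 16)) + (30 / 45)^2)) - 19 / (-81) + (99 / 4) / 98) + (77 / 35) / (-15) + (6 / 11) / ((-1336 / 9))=-2225701811380705859 / 3639875933925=-611477.38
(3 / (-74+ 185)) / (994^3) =1 / 36337988008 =0.00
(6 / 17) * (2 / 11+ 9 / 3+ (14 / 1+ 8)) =1662 / 187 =8.89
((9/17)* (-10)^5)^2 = 810000000000/289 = 2802768166.09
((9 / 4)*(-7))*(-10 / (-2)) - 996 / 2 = -576.75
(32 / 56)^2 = 16 / 49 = 0.33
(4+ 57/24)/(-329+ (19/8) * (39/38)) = -102/5225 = -0.02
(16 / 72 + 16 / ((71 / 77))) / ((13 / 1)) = 11230 / 8307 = 1.35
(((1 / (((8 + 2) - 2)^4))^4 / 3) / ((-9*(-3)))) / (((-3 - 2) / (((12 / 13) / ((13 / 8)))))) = -1 / 200682862301675520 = -0.00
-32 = -32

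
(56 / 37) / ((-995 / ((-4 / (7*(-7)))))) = -32 / 257705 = -0.00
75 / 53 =1.42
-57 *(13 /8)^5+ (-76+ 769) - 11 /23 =46.66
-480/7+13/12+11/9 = -16699/252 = -66.27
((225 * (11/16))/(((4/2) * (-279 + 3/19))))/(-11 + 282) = -15675/15314752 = -0.00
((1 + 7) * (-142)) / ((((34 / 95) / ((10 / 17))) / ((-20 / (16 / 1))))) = 674500 / 289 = 2333.91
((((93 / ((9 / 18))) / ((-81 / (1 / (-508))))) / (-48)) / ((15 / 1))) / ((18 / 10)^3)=-775 / 719925408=-0.00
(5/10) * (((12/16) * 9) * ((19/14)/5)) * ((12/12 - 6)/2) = -513/224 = -2.29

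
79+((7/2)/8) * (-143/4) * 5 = 51/64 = 0.80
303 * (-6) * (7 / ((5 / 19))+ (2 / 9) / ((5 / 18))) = -49813.20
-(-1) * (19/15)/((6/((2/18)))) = 19/810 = 0.02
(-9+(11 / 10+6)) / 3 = -19 / 30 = -0.63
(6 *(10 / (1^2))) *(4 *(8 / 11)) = 1920 / 11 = 174.55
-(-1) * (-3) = -3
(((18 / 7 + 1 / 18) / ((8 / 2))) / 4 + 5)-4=2347 / 2016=1.16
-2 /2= -1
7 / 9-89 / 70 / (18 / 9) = 179 / 1260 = 0.14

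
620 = 620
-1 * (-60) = 60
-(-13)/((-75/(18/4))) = -39/50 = -0.78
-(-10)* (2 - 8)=-60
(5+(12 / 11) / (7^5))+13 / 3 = 5176592 / 554631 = 9.33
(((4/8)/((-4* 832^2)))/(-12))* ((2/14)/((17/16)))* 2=1/247123968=0.00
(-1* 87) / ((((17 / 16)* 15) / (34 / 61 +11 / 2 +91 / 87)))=-38.78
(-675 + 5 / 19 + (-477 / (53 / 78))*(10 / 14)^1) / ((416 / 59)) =-4614685 / 27664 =-166.81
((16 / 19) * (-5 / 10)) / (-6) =4 / 57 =0.07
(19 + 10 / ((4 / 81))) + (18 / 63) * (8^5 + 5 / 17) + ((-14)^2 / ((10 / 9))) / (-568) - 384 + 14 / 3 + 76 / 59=275331952367 / 29909460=9205.51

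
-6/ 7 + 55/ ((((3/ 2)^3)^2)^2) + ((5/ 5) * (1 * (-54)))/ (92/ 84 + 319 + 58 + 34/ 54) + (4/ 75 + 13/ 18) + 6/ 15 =7984848972013/ 13314005368650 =0.60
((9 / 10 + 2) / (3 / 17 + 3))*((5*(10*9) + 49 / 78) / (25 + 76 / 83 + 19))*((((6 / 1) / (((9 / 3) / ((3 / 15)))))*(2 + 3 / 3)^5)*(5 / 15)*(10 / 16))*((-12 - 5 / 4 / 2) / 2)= -145264455031 / 124067840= -1170.85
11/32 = 0.34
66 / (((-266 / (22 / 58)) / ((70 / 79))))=-3630 / 43529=-0.08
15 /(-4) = -15 /4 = -3.75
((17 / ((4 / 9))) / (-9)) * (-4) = 17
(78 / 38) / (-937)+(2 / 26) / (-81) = -58870 / 18746559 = -0.00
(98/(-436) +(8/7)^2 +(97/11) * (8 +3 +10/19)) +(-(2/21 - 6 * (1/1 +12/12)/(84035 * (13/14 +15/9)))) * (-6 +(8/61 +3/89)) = 920054320451363/8908529869470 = 103.28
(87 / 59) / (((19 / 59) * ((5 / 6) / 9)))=4698 / 95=49.45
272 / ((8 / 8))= 272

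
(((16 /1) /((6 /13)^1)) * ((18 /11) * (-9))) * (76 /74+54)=-28093.80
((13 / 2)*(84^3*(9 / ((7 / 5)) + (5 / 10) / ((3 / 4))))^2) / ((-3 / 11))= -421496964016128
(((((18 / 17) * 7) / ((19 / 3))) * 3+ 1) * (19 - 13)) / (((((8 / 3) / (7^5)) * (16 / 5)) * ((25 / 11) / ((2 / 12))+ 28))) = 12121460505 / 9467776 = 1280.29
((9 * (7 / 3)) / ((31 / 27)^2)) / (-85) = -15309 / 81685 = -0.19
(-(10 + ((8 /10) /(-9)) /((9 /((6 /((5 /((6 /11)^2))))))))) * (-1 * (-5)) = -90718 /1815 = -49.98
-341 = -341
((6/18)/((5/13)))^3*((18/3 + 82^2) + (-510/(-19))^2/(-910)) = 7471869236/1705725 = 4380.47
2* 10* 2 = 40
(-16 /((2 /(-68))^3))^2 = 395469930496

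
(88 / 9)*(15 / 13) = 440 / 39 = 11.28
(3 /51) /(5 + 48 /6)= 1 /221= 0.00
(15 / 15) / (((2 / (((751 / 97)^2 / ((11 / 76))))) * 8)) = 10716019 / 413996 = 25.88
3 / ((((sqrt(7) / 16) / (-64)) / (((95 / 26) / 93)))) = -48640* sqrt(7) / 2821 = -45.62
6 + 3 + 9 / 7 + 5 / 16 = 1187 / 112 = 10.60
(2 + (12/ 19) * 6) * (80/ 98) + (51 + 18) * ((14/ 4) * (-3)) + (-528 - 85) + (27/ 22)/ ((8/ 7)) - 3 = -218698609/ 163856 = -1334.70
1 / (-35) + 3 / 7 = 2 / 5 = 0.40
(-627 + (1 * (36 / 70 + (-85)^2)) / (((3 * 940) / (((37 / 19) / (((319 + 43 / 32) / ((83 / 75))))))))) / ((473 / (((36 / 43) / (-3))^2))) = -3615878617226416 / 35026262785985625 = -0.10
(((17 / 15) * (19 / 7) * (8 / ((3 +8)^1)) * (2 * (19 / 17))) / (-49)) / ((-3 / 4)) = 23104 / 169785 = 0.14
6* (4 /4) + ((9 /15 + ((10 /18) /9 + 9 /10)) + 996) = 162577 /162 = 1003.56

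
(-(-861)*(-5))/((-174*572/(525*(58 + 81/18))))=94171875/66352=1419.28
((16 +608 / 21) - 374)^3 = -329939371000 / 9261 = -35626754.24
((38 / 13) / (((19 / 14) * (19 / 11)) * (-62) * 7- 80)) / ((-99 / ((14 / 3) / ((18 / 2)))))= 532 / 38132289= 0.00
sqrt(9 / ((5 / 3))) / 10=3 * sqrt(15) / 50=0.23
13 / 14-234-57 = -4061 / 14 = -290.07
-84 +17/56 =-4687/56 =-83.70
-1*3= -3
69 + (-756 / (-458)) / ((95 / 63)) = 1524909 / 21755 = 70.09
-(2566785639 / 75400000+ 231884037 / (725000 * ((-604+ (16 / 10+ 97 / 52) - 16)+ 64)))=-19077458618559 / 570099400000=-33.46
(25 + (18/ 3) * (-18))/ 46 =-83/ 46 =-1.80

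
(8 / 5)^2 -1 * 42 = -986 / 25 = -39.44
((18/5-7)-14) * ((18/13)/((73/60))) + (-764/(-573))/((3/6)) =-48784/2847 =-17.14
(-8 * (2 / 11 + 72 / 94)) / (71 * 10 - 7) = -0.01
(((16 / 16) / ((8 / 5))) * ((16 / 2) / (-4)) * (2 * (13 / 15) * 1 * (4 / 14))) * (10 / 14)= -65 / 147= -0.44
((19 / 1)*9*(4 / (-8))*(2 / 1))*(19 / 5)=-649.80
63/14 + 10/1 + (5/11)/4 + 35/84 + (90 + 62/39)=45740/429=106.62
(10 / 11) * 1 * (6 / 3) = 20 / 11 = 1.82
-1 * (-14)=14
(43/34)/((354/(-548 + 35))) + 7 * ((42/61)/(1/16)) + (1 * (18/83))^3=10535982363129/139934576084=75.29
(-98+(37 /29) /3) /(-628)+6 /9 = 14971 /18212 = 0.82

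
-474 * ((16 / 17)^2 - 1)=15642 / 289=54.12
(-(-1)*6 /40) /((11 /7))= 21 /220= 0.10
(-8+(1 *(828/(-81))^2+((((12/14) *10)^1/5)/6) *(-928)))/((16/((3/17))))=-11953/6426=-1.86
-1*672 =-672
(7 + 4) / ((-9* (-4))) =11 / 36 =0.31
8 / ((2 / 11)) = 44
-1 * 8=-8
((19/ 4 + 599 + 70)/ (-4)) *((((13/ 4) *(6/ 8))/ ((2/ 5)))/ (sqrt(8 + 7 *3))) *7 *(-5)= 18393375 *sqrt(29)/ 14848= 6671.02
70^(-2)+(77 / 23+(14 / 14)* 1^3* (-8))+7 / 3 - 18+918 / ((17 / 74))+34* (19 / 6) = 460193323 / 112700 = 4083.35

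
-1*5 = -5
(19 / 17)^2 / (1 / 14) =5054 / 289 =17.49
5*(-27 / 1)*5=-675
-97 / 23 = -4.22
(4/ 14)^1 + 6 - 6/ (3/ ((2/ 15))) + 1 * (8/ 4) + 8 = 1682/ 105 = 16.02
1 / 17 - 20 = -339 / 17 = -19.94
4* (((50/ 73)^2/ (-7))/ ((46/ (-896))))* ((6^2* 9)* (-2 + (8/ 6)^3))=626.60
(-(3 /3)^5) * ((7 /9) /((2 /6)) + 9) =-34 /3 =-11.33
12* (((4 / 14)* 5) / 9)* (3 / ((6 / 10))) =200 / 21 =9.52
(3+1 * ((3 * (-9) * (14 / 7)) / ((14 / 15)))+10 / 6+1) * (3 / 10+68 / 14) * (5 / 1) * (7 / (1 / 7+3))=-98914 / 33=-2997.39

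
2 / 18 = 1 / 9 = 0.11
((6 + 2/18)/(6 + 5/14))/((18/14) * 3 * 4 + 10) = 2695/71289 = 0.04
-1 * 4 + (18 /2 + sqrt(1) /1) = 6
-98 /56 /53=-0.03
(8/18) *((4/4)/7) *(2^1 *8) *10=640/63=10.16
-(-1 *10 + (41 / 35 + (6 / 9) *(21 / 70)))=302 / 35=8.63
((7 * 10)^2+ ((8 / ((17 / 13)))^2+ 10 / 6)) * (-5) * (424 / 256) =-1134781145 / 27744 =-40901.86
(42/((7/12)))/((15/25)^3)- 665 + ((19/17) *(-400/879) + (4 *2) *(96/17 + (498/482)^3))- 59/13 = -256246586156176/906381477313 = -282.71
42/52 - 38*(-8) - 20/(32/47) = 28645/104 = 275.43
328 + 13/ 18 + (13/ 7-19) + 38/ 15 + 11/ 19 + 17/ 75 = 314.92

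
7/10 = 0.70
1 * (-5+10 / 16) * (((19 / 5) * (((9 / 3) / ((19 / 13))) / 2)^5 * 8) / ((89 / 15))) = -9473540895 / 371154208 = -25.52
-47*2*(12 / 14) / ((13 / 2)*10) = -564 / 455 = -1.24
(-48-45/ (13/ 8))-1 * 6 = -81.69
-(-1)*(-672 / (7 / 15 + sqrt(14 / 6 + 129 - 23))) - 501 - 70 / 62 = -188235578 / 377053 - 126000*sqrt(39) / 12163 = -563.92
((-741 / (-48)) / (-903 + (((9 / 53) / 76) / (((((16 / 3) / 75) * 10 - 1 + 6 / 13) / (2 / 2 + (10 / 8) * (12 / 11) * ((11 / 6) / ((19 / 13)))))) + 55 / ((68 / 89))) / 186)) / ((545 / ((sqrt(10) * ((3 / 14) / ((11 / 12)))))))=-1044870387966 * sqrt(10) / 142430060238722795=-0.00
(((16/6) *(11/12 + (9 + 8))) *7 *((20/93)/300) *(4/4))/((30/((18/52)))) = 0.00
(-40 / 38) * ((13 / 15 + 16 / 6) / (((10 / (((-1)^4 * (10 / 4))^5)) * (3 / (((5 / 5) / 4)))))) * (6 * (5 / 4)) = -165625 / 7296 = -22.70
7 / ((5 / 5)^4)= 7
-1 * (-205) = 205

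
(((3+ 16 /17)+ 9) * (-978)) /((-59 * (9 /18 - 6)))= -39120 /1003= -39.00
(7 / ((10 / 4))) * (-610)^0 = 2.80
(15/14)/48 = 5/224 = 0.02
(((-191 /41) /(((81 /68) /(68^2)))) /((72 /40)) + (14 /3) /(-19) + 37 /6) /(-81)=11404012255 /91998342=123.96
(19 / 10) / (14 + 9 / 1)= 19 / 230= 0.08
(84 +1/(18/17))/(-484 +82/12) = -1529/8589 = -0.18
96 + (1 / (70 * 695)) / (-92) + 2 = 438628399 / 4475800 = 98.00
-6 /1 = -6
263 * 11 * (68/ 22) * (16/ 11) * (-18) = -2575296/ 11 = -234117.82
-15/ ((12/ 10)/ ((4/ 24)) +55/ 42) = -3150/ 1787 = -1.76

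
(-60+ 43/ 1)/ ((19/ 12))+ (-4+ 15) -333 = -6322/ 19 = -332.74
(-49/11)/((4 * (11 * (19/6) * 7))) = -21/4598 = -0.00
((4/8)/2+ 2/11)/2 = 19/88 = 0.22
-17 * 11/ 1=-187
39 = 39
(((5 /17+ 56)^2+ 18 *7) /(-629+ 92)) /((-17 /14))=4443894 /879427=5.05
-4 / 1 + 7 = 3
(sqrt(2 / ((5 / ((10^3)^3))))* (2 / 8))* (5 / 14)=12500 / 7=1785.71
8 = 8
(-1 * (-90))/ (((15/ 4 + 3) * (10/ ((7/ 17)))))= 28/ 51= 0.55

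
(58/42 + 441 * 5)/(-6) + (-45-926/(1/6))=-376030/63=-5968.73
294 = 294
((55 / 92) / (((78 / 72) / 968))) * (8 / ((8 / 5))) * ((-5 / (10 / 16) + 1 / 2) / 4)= -1497375 / 299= -5007.94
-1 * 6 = -6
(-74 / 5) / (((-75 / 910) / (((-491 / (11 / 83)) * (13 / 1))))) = -7135198252 / 825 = -8648725.15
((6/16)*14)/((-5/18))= -189/10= -18.90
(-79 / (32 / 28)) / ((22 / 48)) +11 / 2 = -145.32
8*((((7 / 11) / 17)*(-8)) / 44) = -112 / 2057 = -0.05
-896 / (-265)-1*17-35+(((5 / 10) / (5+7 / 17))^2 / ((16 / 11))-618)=-95691922749 / 143549440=-666.61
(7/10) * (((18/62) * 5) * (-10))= -10.16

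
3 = 3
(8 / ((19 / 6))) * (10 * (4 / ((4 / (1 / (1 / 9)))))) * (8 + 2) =43200 / 19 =2273.68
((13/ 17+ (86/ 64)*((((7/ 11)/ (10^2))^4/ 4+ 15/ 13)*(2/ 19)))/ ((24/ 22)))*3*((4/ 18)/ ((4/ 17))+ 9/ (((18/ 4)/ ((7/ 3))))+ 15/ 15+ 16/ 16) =5557539449102876479/ 286150092800000000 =19.42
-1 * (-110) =110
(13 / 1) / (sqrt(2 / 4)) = 13 * sqrt(2) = 18.38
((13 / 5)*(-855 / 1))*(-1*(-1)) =-2223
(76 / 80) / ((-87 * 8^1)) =-19 / 13920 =-0.00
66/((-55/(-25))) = 30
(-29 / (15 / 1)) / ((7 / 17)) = -493 / 105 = -4.70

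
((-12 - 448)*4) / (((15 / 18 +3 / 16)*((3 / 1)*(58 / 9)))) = -93.23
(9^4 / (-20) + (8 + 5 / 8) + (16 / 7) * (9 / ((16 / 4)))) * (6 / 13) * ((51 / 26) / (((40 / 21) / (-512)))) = 323132328 / 4225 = 76481.02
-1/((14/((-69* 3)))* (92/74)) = 333/28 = 11.89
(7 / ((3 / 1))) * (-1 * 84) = -196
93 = 93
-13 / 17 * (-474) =6162 / 17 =362.47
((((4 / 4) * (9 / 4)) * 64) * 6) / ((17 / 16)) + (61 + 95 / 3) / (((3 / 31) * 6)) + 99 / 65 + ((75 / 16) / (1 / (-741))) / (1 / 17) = -27722274029 / 477360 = -58074.15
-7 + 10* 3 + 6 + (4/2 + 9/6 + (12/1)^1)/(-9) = 491/18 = 27.28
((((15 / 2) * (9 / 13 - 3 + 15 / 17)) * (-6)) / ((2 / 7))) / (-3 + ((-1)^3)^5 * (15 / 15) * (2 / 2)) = -99225 / 1768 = -56.12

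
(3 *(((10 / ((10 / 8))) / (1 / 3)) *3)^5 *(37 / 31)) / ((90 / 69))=823307452416 / 155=5311660983.33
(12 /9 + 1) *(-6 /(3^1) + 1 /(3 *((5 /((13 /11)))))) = -4.48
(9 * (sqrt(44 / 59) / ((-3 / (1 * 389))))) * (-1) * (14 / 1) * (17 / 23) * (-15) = -8332380 * sqrt(649) / 1357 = -156426.95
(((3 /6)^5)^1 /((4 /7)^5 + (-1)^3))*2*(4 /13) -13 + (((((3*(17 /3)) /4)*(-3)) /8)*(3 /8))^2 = -170278272949 /13446610944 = -12.66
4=4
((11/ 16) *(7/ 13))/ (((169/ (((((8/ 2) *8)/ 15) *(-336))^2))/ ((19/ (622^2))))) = 0.06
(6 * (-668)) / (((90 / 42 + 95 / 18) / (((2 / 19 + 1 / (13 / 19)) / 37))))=-22.87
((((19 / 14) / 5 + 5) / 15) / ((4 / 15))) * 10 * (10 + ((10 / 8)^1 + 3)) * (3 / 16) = 63099 / 1792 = 35.21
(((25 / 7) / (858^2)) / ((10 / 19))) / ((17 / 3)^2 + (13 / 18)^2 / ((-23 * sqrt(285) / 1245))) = 0.00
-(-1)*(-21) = -21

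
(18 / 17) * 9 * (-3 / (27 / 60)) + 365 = 5125 / 17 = 301.47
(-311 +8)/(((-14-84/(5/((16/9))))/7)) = 4545/94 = 48.35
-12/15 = -4/5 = -0.80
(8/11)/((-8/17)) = -17/11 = -1.55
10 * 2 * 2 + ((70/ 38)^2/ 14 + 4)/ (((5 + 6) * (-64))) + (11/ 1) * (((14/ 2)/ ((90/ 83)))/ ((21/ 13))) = 5760776831/ 68618880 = 83.95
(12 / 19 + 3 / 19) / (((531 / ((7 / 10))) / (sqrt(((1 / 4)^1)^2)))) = 7 / 26904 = 0.00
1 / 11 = 0.09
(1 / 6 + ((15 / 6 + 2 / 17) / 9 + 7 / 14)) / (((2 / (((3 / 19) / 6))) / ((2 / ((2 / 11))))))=3223 / 23256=0.14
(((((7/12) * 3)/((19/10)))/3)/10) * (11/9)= 77/2052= 0.04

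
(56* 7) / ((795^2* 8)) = 49 / 632025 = 0.00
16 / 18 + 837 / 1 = 7541 / 9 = 837.89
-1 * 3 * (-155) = 465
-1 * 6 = -6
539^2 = 290521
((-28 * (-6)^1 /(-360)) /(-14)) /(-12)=-0.00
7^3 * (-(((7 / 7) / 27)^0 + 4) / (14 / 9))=-2205 / 2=-1102.50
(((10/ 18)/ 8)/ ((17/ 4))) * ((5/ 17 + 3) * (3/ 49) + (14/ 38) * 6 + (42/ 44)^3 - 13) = -0.16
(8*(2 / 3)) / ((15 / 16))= 256 / 45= 5.69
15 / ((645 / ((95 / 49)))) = 95 / 2107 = 0.05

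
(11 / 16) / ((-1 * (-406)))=11 / 6496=0.00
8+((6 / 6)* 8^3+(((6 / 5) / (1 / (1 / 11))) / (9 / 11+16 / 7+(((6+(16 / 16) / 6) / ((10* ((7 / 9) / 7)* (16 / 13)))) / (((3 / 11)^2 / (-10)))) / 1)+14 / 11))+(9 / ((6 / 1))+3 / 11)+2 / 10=256619695177 / 490438630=523.25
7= 7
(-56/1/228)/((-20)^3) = 7/228000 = 0.00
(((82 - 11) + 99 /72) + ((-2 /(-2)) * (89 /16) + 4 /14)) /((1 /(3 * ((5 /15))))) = 8761 /112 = 78.22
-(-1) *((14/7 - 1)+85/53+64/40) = 1114/265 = 4.20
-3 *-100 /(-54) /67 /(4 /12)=-50 /201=-0.25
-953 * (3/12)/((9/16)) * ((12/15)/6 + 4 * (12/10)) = -282088/135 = -2089.54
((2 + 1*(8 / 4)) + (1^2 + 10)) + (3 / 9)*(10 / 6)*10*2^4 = 935 / 9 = 103.89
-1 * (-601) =601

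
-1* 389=-389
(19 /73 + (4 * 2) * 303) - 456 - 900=77983 /73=1068.26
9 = 9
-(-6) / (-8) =-3 / 4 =-0.75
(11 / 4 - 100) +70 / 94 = -18143 / 188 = -96.51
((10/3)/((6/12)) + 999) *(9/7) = 1293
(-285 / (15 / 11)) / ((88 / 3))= -57 / 8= -7.12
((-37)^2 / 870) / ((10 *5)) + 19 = 827869 / 43500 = 19.03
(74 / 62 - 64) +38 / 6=-5252 / 93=-56.47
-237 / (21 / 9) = -711 / 7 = -101.57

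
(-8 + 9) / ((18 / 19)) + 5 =109 / 18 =6.06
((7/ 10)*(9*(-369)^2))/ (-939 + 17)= -930.38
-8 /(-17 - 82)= 8 /99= 0.08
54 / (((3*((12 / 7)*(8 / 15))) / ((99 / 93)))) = 10395 / 496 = 20.96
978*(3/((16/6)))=4401/4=1100.25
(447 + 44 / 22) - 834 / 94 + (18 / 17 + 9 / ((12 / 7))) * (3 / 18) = 2820017 / 6392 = 441.18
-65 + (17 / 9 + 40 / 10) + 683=5615 / 9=623.89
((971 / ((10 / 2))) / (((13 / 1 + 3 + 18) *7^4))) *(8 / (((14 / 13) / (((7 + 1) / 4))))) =50492 / 1428595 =0.04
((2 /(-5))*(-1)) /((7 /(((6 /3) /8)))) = 1 /70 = 0.01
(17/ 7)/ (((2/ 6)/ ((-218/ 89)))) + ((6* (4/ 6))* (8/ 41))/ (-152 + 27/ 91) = -6294657766/ 352621115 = -17.85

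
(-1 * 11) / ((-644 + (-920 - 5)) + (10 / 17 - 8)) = 187 / 26799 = 0.01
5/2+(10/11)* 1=75/22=3.41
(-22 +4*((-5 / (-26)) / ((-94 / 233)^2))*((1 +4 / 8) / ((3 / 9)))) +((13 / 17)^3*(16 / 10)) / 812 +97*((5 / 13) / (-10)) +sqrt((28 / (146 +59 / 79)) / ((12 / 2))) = -2555859634723 / 572811681260 +sqrt(38465574) / 34779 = -4.28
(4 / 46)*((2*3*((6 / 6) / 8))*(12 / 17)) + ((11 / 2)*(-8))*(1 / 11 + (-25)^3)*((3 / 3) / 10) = 134405558 / 1955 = 68749.65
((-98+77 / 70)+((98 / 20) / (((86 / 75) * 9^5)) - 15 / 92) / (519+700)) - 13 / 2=-12268243698976 / 118648238265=-103.40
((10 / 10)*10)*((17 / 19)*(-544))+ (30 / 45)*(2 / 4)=-4867.04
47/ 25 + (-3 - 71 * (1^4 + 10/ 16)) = -23299/ 200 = -116.50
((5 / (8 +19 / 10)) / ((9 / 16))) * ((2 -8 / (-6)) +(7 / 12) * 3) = 4.56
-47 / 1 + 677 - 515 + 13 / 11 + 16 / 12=3878 / 33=117.52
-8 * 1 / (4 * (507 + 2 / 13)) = -26 / 6593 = -0.00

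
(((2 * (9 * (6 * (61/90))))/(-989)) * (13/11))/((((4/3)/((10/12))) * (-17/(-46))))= -2379/16082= -0.15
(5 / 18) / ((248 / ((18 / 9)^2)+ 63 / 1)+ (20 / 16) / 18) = 4 / 1801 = 0.00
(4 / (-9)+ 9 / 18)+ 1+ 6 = 127 / 18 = 7.06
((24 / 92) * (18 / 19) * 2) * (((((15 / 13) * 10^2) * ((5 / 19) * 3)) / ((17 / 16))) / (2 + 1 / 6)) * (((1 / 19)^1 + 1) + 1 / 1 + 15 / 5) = 44789760000 / 453235861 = 98.82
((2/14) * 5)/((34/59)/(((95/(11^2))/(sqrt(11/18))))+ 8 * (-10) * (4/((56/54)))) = -1526818815000/659583447436789 - 1210595925 * sqrt(22)/1319166894873578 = -0.00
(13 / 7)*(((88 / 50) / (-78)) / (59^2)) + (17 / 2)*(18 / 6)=93203731 / 3655050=25.50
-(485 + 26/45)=-21851/45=-485.58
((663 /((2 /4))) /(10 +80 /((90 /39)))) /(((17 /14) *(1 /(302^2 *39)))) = 5826293928 /67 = 86959610.87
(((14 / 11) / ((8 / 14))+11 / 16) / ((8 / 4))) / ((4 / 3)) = 1539 / 1408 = 1.09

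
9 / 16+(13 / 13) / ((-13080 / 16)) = 14683 / 26160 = 0.56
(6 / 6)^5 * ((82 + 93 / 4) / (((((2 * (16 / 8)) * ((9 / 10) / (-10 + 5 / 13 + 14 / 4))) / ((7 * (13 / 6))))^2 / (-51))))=-24627415925 / 6912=-3562994.20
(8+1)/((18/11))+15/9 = 43/6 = 7.17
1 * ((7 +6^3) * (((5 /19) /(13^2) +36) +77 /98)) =368782905 /44954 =8203.56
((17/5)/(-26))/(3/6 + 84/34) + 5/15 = 5698/19695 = 0.29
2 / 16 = 1 / 8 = 0.12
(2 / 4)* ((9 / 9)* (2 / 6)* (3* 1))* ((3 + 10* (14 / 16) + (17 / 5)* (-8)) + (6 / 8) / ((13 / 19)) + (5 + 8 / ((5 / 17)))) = 116 / 13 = 8.92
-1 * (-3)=3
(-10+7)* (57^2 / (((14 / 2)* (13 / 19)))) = -185193 / 91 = -2035.09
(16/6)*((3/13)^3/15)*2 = 48/10985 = 0.00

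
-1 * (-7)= 7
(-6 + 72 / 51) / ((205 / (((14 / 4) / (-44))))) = 273 / 153340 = 0.00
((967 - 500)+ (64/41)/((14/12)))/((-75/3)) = -134413/7175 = -18.73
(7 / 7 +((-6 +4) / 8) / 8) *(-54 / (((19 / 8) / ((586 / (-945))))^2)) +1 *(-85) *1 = -1057487479 / 11940075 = -88.57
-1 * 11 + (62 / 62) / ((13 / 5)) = -138 / 13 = -10.62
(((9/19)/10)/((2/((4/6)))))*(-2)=-3/95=-0.03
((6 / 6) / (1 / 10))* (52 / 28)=18.57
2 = 2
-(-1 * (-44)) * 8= -352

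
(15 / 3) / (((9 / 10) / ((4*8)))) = 1600 / 9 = 177.78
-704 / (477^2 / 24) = -5632 / 75843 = -0.07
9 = 9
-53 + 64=11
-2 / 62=-1 / 31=-0.03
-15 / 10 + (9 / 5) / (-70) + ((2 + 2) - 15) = -2192 / 175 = -12.53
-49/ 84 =-7/ 12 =-0.58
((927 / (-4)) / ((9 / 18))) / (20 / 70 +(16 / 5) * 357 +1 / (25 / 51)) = -162225 / 400654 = -0.40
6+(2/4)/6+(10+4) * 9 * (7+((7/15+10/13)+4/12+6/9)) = 912449/780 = 1169.81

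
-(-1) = 1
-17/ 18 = -0.94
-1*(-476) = 476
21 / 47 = 0.45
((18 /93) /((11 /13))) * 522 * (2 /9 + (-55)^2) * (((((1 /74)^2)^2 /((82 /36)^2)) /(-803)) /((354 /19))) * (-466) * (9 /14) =33126701308857 /712565155178240518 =0.00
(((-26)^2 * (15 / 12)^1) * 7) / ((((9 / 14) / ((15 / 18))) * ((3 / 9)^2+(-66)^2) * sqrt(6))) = 41405 * sqrt(6) / 141138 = 0.72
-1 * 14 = -14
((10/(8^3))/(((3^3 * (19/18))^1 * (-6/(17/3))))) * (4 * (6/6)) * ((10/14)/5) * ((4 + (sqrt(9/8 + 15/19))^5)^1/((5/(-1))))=17/57456 + 159953 * sqrt(11058)/44838764544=0.00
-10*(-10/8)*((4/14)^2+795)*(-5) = -4869875/98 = -49692.60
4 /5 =0.80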